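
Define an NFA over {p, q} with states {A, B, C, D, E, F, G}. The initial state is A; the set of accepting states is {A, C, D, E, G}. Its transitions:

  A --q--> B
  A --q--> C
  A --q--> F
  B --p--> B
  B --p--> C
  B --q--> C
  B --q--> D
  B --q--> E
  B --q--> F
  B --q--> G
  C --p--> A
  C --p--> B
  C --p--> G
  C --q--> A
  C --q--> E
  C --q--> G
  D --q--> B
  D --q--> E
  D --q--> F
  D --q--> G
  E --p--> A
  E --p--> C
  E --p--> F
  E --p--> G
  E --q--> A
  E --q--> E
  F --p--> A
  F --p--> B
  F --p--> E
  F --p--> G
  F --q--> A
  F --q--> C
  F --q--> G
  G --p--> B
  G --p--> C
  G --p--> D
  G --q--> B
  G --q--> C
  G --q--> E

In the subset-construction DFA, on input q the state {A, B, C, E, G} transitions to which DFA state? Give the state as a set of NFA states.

δ(A,q) = {B, C, F}; δ(B,q) = {C, D, E, F, G}; δ(C,q) = {A, E, G}; δ(E,q) = {A, E}; δ(G,q) = {B, C, E}.
Union: {A, B, C, D, E, F, G}.

{A, B, C, D, E, F, G}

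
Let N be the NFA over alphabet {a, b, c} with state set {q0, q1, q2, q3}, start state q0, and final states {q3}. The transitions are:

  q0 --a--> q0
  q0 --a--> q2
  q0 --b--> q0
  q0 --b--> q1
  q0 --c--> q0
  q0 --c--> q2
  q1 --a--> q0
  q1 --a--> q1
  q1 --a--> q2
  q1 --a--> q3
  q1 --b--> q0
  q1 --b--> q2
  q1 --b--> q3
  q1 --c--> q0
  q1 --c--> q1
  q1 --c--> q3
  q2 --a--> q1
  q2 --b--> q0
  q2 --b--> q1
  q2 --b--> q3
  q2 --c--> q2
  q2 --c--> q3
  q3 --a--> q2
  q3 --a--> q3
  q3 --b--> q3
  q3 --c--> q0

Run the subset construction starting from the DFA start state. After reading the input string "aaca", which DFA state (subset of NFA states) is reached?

{q0, q1, q2, q3}

Start: {q0}.
δ(q0,a) = {q0, q2}.
Union: {q0, q2}.
After a: {q0, q2}.
δ(q0,a) = {q0, q2}; δ(q2,a) = {q1}.
Union: {q0, q1, q2}.
After a: {q0, q1, q2}.
δ(q0,c) = {q0, q2}; δ(q1,c) = {q0, q1, q3}; δ(q2,c) = {q2, q3}.
Union: {q0, q1, q2, q3}.
After c: {q0, q1, q2, q3}.
δ(q0,a) = {q0, q2}; δ(q1,a) = {q0, q1, q2, q3}; δ(q2,a) = {q1}; δ(q3,a) = {q2, q3}.
Union: {q0, q1, q2, q3}.
After a: {q0, q1, q2, q3}.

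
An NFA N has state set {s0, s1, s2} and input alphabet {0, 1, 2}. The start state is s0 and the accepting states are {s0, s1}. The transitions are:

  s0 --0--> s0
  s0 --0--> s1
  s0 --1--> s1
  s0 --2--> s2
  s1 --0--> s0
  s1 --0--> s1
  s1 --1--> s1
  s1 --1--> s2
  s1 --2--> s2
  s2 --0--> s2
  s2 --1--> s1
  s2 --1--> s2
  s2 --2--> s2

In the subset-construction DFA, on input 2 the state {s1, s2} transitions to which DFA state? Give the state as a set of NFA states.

δ(s1,2) = {s2}; δ(s2,2) = {s2}.
Union: {s2}.

{s2}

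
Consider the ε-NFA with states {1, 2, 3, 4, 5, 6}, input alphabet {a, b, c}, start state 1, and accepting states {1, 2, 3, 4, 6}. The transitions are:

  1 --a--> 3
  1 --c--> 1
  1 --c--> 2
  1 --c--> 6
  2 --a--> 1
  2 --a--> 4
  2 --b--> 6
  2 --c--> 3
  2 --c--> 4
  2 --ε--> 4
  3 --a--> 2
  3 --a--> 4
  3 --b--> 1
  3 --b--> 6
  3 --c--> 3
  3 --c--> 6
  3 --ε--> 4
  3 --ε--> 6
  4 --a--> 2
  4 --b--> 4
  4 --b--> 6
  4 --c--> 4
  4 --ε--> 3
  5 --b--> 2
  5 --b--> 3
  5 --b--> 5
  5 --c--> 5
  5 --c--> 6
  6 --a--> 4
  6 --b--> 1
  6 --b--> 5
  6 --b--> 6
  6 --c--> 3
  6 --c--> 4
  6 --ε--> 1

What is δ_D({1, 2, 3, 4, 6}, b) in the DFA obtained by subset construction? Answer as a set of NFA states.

δ(1,b) = ∅; δ(2,b) = {6}; δ(3,b) = {1, 6}; δ(4,b) = {4, 6}; δ(6,b) = {1, 5, 6}.
Union: {1, 4, 5, 6}.
ε-closure gives {1, 3, 4, 5, 6}.

{1, 3, 4, 5, 6}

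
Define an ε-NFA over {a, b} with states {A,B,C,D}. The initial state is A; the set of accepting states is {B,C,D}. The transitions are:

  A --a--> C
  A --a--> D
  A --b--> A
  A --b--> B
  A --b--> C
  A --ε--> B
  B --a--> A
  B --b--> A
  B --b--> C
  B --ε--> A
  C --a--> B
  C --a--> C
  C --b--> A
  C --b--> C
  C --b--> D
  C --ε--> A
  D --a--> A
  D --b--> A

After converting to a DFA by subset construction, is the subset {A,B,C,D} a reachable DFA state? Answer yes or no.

yes

Start state of the DFA: {A,B} (ε-closure of the NFA start).
{A,B} --a--> {A,B,C,D}  [new]
{A,B} --b--> {A,B,C}  [new]
{A,B,C,D} --a--> {A,B,C,D}  [seen]
{A,B,C,D} --b--> {A,B,C,D}  [seen]
{A,B,C} --a--> {A,B,C,D}  [seen]
{A,B,C} --b--> {A,B,C,D}  [seen]
Reachable DFA states: {A,B}, {A,B,C,D}, {A,B,C}.
{A,B,C,D} is among them.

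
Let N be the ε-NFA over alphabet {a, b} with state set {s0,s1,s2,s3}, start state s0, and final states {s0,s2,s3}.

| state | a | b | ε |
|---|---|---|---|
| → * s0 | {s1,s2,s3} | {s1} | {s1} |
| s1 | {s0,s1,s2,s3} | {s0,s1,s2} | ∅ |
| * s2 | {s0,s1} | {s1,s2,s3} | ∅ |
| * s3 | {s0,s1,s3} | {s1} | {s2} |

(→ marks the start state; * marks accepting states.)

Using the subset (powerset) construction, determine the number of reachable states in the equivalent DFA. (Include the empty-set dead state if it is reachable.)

3

Start state of the DFA: {s0,s1} (ε-closure of the NFA start).
{s0,s1} --a--> {s0,s1,s2,s3}  [new]
{s0,s1} --b--> {s0,s1,s2}  [new]
{s0,s1,s2,s3} --a--> {s0,s1,s2,s3}  [seen]
{s0,s1,s2,s3} --b--> {s0,s1,s2,s3}  [seen]
{s0,s1,s2} --a--> {s0,s1,s2,s3}  [seen]
{s0,s1,s2} --b--> {s0,s1,s2,s3}  [seen]
Reachable DFA states: {s0,s1}, {s0,s1,s2,s3}, {s0,s1,s2}.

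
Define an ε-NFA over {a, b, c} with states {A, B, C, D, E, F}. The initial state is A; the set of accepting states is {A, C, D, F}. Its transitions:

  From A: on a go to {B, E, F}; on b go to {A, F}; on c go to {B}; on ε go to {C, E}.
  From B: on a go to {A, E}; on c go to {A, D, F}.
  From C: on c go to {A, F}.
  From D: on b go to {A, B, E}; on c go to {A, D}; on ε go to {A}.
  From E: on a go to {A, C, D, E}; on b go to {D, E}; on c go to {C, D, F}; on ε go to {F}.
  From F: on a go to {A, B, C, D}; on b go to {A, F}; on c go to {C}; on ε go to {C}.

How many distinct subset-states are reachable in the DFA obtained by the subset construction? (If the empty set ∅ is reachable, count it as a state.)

Start state of the DFA: {A, C, E, F} (ε-closure of the NFA start).
{A, C, E, F} --a--> {A, B, C, D, E, F}  [new]
{A, C, E, F} --b--> {A, C, D, E, F}  [new]
{A, C, E, F} --c--> {A, B, C, D, E, F}  [seen]
{A, B, C, D, E, F} --a--> {A, B, C, D, E, F}  [seen]
{A, B, C, D, E, F} --b--> {A, B, C, D, E, F}  [seen]
{A, B, C, D, E, F} --c--> {A, B, C, D, E, F}  [seen]
{A, C, D, E, F} --a--> {A, B, C, D, E, F}  [seen]
{A, C, D, E, F} --b--> {A, B, C, D, E, F}  [seen]
{A, C, D, E, F} --c--> {A, B, C, D, E, F}  [seen]
Reachable DFA states: {A, C, E, F}, {A, B, C, D, E, F}, {A, C, D, E, F}.

3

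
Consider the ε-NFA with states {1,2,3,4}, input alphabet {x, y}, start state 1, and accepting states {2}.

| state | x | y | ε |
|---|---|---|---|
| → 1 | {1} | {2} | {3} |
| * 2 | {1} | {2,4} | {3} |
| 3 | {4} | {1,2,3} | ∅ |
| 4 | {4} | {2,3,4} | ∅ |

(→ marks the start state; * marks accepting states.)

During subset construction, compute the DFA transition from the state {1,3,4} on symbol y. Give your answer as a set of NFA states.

{1,2,3,4}

δ(1,y) = {2}; δ(3,y) = {1,2,3}; δ(4,y) = {2,3,4}.
Union: {1,2,3,4}.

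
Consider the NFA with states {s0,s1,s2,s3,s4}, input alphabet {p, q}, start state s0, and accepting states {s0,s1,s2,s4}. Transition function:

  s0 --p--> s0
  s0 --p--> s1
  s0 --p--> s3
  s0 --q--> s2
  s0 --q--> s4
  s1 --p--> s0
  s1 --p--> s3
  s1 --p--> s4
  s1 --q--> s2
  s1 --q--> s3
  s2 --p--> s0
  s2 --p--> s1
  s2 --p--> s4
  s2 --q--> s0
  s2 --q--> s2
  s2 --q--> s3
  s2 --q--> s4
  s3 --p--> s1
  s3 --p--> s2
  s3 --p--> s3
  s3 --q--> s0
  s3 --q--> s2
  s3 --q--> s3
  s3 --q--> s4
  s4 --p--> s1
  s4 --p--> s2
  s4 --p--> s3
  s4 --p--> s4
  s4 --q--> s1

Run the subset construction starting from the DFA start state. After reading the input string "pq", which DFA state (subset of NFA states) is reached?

Start: {s0}.
δ(s0,p) = {s0,s1,s3}.
Union: {s0,s1,s3}.
After p: {s0,s1,s3}.
δ(s0,q) = {s2,s4}; δ(s1,q) = {s2,s3}; δ(s3,q) = {s0,s2,s3,s4}.
Union: {s0,s2,s3,s4}.
After q: {s0,s2,s3,s4}.

{s0,s2,s3,s4}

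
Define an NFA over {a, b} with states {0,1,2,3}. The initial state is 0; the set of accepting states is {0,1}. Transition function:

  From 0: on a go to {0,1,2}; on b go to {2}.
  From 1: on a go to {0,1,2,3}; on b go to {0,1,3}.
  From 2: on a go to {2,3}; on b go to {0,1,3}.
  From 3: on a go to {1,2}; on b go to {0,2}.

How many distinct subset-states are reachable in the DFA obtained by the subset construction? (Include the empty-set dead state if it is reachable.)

Start state of the DFA: {0}.
{0} --a--> {0,1,2}  [new]
{0} --b--> {2}  [new]
{0,1,2} --a--> {0,1,2,3}  [new]
{0,1,2} --b--> {0,1,2,3}  [seen]
{2} --a--> {2,3}  [new]
{2} --b--> {0,1,3}  [new]
{0,1,2,3} --a--> {0,1,2,3}  [seen]
{0,1,2,3} --b--> {0,1,2,3}  [seen]
{2,3} --a--> {1,2,3}  [new]
{2,3} --b--> {0,1,2,3}  [seen]
{0,1,3} --a--> {0,1,2,3}  [seen]
{0,1,3} --b--> {0,1,2,3}  [seen]
{1,2,3} --a--> {0,1,2,3}  [seen]
{1,2,3} --b--> {0,1,2,3}  [seen]
Reachable DFA states: {0}, {0,1,2}, {2}, {0,1,2,3}, {2,3}, {0,1,3}, {1,2,3}.

7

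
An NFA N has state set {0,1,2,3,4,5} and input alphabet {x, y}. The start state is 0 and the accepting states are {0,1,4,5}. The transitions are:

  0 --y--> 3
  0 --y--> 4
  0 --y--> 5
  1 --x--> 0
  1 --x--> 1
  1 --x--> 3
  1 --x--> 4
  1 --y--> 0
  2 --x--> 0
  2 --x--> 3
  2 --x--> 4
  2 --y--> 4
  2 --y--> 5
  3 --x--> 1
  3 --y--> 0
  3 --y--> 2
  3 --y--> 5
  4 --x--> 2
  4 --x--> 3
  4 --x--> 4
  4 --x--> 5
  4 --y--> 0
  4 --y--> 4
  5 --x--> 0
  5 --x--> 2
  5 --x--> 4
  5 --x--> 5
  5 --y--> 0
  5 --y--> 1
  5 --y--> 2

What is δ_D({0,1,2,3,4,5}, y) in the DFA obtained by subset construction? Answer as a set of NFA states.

{0,1,2,3,4,5}

δ(0,y) = {3,4,5}; δ(1,y) = {0}; δ(2,y) = {4,5}; δ(3,y) = {0,2,5}; δ(4,y) = {0,4}; δ(5,y) = {0,1,2}.
Union: {0,1,2,3,4,5}.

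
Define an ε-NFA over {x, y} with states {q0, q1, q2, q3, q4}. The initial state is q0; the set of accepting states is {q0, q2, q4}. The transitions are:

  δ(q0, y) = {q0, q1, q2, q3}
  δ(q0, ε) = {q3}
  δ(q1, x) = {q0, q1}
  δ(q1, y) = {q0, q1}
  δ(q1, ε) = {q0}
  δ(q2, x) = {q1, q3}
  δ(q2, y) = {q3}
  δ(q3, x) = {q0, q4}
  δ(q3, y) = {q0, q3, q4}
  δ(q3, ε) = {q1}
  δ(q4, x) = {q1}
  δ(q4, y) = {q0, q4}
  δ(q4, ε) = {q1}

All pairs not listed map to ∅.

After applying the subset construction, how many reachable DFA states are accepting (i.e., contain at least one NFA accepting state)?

3

Start state of the DFA: {q0, q1, q3} (ε-closure of the NFA start).
{q0, q1, q3} --x--> {q0, q1, q3, q4}  [new]
{q0, q1, q3} --y--> {q0, q1, q2, q3, q4}  [new]
{q0, q1, q3, q4} --x--> {q0, q1, q3, q4}  [seen]
{q0, q1, q3, q4} --y--> {q0, q1, q2, q3, q4}  [seen]
{q0, q1, q2, q3, q4} --x--> {q0, q1, q3, q4}  [seen]
{q0, q1, q2, q3, q4} --y--> {q0, q1, q2, q3, q4}  [seen]
Reachable DFA states: {q0, q1, q3}, {q0, q1, q3, q4}, {q0, q1, q2, q3, q4}.
Accepting DFA states (contain an NFA accepting state): {q0, q1, q3}, {q0, q1, q3, q4}, {q0, q1, q2, q3, q4}.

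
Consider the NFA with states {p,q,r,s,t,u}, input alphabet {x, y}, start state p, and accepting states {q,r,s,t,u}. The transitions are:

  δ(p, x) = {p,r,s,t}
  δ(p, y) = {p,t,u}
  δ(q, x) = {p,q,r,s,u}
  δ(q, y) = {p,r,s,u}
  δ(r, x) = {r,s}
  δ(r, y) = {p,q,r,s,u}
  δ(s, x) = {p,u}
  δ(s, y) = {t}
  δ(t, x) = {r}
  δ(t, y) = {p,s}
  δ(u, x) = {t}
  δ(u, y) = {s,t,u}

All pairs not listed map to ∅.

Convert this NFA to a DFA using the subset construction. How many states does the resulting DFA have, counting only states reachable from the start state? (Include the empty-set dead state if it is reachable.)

6

Start state of the DFA: {p}.
{p} --x--> {p,r,s,t}  [new]
{p} --y--> {p,t,u}  [new]
{p,r,s,t} --x--> {p,r,s,t,u}  [new]
{p,r,s,t} --y--> {p,q,r,s,t,u}  [new]
{p,t,u} --x--> {p,r,s,t}  [seen]
{p,t,u} --y--> {p,s,t,u}  [new]
{p,r,s,t,u} --x--> {p,r,s,t,u}  [seen]
{p,r,s,t,u} --y--> {p,q,r,s,t,u}  [seen]
{p,q,r,s,t,u} --x--> {p,q,r,s,t,u}  [seen]
{p,q,r,s,t,u} --y--> {p,q,r,s,t,u}  [seen]
{p,s,t,u} --x--> {p,r,s,t,u}  [seen]
{p,s,t,u} --y--> {p,s,t,u}  [seen]
Reachable DFA states: {p}, {p,r,s,t}, {p,t,u}, {p,r,s,t,u}, {p,q,r,s,t,u}, {p,s,t,u}.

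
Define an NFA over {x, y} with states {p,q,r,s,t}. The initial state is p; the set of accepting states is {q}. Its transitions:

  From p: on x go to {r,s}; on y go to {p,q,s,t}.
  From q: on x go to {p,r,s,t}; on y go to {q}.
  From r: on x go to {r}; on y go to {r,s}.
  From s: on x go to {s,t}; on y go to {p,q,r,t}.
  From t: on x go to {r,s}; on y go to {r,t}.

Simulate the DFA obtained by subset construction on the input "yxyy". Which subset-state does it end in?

Start: {p}.
δ(p,y) = {p,q,s,t}.
Union: {p,q,s,t}.
After y: {p,q,s,t}.
δ(p,x) = {r,s}; δ(q,x) = {p,r,s,t}; δ(s,x) = {s,t}; δ(t,x) = {r,s}.
Union: {p,r,s,t}.
After x: {p,r,s,t}.
δ(p,y) = {p,q,s,t}; δ(r,y) = {r,s}; δ(s,y) = {p,q,r,t}; δ(t,y) = {r,t}.
Union: {p,q,r,s,t}.
After y: {p,q,r,s,t}.
δ(p,y) = {p,q,s,t}; δ(q,y) = {q}; δ(r,y) = {r,s}; δ(s,y) = {p,q,r,t}; δ(t,y) = {r,t}.
Union: {p,q,r,s,t}.
After y: {p,q,r,s,t}.

{p,q,r,s,t}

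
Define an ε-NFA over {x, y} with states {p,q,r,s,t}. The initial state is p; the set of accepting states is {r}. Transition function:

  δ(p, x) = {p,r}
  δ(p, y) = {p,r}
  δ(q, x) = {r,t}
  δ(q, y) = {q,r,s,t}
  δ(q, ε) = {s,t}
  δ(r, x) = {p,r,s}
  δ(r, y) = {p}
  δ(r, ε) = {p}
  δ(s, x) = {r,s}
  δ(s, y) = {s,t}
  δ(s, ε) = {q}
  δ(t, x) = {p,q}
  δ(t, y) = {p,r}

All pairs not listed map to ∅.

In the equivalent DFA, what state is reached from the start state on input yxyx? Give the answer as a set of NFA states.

{p,q,r,s,t}

Start: {p}.
δ(p,y) = {p,r}.
Union: {p,r}.
After y: {p,r}.
δ(p,x) = {p,r}; δ(r,x) = {p,r,s}.
Union: {p,r,s}.
ε-closure gives {p,q,r,s,t}.
After x: {p,q,r,s,t}.
δ(p,y) = {p,r}; δ(q,y) = {q,r,s,t}; δ(r,y) = {p}; δ(s,y) = {s,t}; δ(t,y) = {p,r}.
Union: {p,q,r,s,t}.
After y: {p,q,r,s,t}.
δ(p,x) = {p,r}; δ(q,x) = {r,t}; δ(r,x) = {p,r,s}; δ(s,x) = {r,s}; δ(t,x) = {p,q}.
Union: {p,q,r,s,t}.
After x: {p,q,r,s,t}.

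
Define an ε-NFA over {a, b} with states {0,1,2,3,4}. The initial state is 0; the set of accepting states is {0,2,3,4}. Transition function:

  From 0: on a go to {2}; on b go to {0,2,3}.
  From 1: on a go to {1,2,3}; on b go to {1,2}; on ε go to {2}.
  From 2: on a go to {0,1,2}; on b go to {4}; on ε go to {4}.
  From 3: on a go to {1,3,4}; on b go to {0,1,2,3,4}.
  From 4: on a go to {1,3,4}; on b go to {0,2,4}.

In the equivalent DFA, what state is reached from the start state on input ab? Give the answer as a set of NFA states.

Start: {0}.
δ(0,a) = {2}.
Union: {2}.
ε-closure gives {2,4}.
After a: {2,4}.
δ(2,b) = {4}; δ(4,b) = {0,2,4}.
Union: {0,2,4}.
After b: {0,2,4}.

{0,2,4}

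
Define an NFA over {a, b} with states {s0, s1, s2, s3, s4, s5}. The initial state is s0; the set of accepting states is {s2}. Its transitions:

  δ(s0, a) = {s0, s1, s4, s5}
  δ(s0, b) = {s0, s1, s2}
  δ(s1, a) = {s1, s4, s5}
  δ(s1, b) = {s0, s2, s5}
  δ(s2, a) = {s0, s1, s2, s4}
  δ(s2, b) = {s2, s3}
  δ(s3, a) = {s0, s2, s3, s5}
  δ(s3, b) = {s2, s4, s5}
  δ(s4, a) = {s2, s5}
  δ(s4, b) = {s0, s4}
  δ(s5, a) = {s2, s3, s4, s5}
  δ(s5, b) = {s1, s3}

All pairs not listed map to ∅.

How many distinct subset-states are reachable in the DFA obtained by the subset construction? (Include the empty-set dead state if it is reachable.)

6

Start state of the DFA: {s0}.
{s0} --a--> {s0, s1, s4, s5}  [new]
{s0} --b--> {s0, s1, s2}  [new]
{s0, s1, s4, s5} --a--> {s0, s1, s2, s3, s4, s5}  [new]
{s0, s1, s4, s5} --b--> {s0, s1, s2, s3, s4, s5}  [seen]
{s0, s1, s2} --a--> {s0, s1, s2, s4, s5}  [new]
{s0, s1, s2} --b--> {s0, s1, s2, s3, s5}  [new]
{s0, s1, s2, s3, s4, s5} --a--> {s0, s1, s2, s3, s4, s5}  [seen]
{s0, s1, s2, s3, s4, s5} --b--> {s0, s1, s2, s3, s4, s5}  [seen]
{s0, s1, s2, s4, s5} --a--> {s0, s1, s2, s3, s4, s5}  [seen]
{s0, s1, s2, s4, s5} --b--> {s0, s1, s2, s3, s4, s5}  [seen]
{s0, s1, s2, s3, s5} --a--> {s0, s1, s2, s3, s4, s5}  [seen]
{s0, s1, s2, s3, s5} --b--> {s0, s1, s2, s3, s4, s5}  [seen]
Reachable DFA states: {s0}, {s0, s1, s4, s5}, {s0, s1, s2}, {s0, s1, s2, s3, s4, s5}, {s0, s1, s2, s4, s5}, {s0, s1, s2, s3, s5}.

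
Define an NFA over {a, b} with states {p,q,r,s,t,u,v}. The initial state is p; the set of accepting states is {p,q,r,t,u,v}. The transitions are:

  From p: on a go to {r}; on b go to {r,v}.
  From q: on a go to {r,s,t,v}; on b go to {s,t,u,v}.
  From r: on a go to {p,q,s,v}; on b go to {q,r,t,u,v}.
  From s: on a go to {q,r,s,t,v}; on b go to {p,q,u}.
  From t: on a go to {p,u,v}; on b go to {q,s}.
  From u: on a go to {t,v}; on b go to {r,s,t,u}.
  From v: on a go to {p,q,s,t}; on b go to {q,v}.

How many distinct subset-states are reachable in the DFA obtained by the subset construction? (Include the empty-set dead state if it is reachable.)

9

Start state of the DFA: {p}.
{p} --a--> {r}  [new]
{p} --b--> {r,v}  [new]
{r} --a--> {p,q,s,v}  [new]
{r} --b--> {q,r,t,u,v}  [new]
{r,v} --a--> {p,q,s,t,v}  [new]
{r,v} --b--> {q,r,t,u,v}  [seen]
{p,q,s,v} --a--> {p,q,r,s,t,v}  [new]
{p,q,s,v} --b--> {p,q,r,s,t,u,v}  [new]
{q,r,t,u,v} --a--> {p,q,r,s,t,u,v}  [seen]
{q,r,t,u,v} --b--> {q,r,s,t,u,v}  [new]
{p,q,s,t,v} --a--> {p,q,r,s,t,u,v}  [seen]
{p,q,s,t,v} --b--> {p,q,r,s,t,u,v}  [seen]
{p,q,r,s,t,v} --a--> {p,q,r,s,t,u,v}  [seen]
{p,q,r,s,t,v} --b--> {p,q,r,s,t,u,v}  [seen]
{p,q,r,s,t,u,v} --a--> {p,q,r,s,t,u,v}  [seen]
{p,q,r,s,t,u,v} --b--> {p,q,r,s,t,u,v}  [seen]
{q,r,s,t,u,v} --a--> {p,q,r,s,t,u,v}  [seen]
{q,r,s,t,u,v} --b--> {p,q,r,s,t,u,v}  [seen]
Reachable DFA states: {p}, {r}, {r,v}, {p,q,s,v}, {q,r,t,u,v}, {p,q,s,t,v}, {p,q,r,s,t,v}, {p,q,r,s,t,u,v}, {q,r,s,t,u,v}.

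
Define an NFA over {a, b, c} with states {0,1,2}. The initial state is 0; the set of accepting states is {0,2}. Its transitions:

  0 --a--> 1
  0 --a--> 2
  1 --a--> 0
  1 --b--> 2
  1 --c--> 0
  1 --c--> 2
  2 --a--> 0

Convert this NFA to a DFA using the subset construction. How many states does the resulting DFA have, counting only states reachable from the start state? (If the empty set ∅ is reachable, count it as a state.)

6

Start state of the DFA: {0}.
{0} --a--> {1,2}  [new]
{0} --b--> ∅  [new]
{0} --c--> ∅  [seen]
{1,2} --a--> {0}  [seen]
{1,2} --b--> {2}  [new]
{1,2} --c--> {0,2}  [new]
∅ --a--> ∅  [seen]
∅ --b--> ∅  [seen]
∅ --c--> ∅  [seen]
{2} --a--> {0}  [seen]
{2} --b--> ∅  [seen]
{2} --c--> ∅  [seen]
{0,2} --a--> {0,1,2}  [new]
{0,2} --b--> ∅  [seen]
{0,2} --c--> ∅  [seen]
{0,1,2} --a--> {0,1,2}  [seen]
{0,1,2} --b--> {2}  [seen]
{0,1,2} --c--> {0,2}  [seen]
Reachable DFA states: {0}, {1,2}, ∅, {2}, {0,2}, {0,1,2}.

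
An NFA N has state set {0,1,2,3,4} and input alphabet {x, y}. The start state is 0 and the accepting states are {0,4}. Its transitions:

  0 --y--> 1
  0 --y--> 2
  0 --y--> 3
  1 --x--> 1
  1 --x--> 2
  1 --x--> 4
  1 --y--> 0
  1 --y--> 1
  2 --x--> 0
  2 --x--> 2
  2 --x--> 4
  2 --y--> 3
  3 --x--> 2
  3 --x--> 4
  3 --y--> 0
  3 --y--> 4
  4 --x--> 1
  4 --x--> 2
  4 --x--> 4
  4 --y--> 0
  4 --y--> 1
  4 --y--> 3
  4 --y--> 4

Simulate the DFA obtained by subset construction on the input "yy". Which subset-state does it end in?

Start: {0}.
δ(0,y) = {1,2,3}.
Union: {1,2,3}.
After y: {1,2,3}.
δ(1,y) = {0,1}; δ(2,y) = {3}; δ(3,y) = {0,4}.
Union: {0,1,3,4}.
After y: {0,1,3,4}.

{0,1,3,4}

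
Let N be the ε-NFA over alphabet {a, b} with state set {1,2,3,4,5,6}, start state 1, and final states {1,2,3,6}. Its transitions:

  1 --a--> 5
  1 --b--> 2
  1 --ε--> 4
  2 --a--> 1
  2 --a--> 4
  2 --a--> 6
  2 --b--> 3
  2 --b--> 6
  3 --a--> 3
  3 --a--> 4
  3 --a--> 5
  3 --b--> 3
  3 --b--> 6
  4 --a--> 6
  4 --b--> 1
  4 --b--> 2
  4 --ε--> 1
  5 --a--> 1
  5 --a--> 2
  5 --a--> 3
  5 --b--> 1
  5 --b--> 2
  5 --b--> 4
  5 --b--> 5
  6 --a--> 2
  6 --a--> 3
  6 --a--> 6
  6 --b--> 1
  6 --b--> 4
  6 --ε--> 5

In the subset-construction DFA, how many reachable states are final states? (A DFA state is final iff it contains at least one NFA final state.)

Start state of the DFA: {1,4} (ε-closure of the NFA start).
{1,4} --a--> {5,6}  [new]
{1,4} --b--> {1,2,4}  [new]
{5,6} --a--> {1,2,3,4,5,6}  [new]
{5,6} --b--> {1,2,4,5}  [new]
{1,2,4} --a--> {1,4,5,6}  [new]
{1,2,4} --b--> {1,2,3,4,5,6}  [seen]
{1,2,3,4,5,6} --a--> {1,2,3,4,5,6}  [seen]
{1,2,3,4,5,6} --b--> {1,2,3,4,5,6}  [seen]
{1,2,4,5} --a--> {1,2,3,4,5,6}  [seen]
{1,2,4,5} --b--> {1,2,3,4,5,6}  [seen]
{1,4,5,6} --a--> {1,2,3,4,5,6}  [seen]
{1,4,5,6} --b--> {1,2,4,5}  [seen]
Reachable DFA states: {1,4}, {5,6}, {1,2,4}, {1,2,3,4,5,6}, {1,2,4,5}, {1,4,5,6}.
Accepting DFA states (contain an NFA accepting state): {1,4}, {5,6}, {1,2,4}, {1,2,3,4,5,6}, {1,2,4,5}, {1,4,5,6}.

6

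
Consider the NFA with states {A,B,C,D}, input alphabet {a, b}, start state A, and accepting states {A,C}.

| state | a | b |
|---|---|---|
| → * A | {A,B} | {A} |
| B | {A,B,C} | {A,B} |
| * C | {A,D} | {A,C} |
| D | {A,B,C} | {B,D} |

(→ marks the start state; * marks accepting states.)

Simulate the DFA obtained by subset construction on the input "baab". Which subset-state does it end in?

Start: {A}.
δ(A,b) = {A}.
Union: {A}.
After b: {A}.
δ(A,a) = {A,B}.
Union: {A,B}.
After a: {A,B}.
δ(A,a) = {A,B}; δ(B,a) = {A,B,C}.
Union: {A,B,C}.
After a: {A,B,C}.
δ(A,b) = {A}; δ(B,b) = {A,B}; δ(C,b) = {A,C}.
Union: {A,B,C}.
After b: {A,B,C}.

{A,B,C}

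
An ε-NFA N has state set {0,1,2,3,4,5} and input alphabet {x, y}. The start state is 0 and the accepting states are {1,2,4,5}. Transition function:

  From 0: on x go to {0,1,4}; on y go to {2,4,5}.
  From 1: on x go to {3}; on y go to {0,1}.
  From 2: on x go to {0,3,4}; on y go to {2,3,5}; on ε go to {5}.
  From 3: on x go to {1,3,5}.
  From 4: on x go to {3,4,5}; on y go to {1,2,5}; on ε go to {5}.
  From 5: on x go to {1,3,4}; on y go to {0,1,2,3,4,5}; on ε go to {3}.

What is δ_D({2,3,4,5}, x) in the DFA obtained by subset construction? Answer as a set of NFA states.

{0,1,3,4,5}

δ(2,x) = {0,3,4}; δ(3,x) = {1,3,5}; δ(4,x) = {3,4,5}; δ(5,x) = {1,3,4}.
Union: {0,1,3,4,5}.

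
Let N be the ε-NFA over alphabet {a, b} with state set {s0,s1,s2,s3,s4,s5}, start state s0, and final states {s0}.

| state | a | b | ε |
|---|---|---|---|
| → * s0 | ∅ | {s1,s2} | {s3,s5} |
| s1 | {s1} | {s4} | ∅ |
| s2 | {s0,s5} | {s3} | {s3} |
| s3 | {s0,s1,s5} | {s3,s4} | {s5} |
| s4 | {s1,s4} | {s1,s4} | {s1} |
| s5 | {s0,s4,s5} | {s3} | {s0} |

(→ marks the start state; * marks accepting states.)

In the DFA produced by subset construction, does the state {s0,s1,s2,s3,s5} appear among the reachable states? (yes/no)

Start state of the DFA: {s0,s3,s5} (ε-closure of the NFA start).
{s0,s3,s5} --a--> {s0,s1,s3,s4,s5}  [new]
{s0,s3,s5} --b--> {s0,s1,s2,s3,s4,s5}  [new]
{s0,s1,s3,s4,s5} --a--> {s0,s1,s3,s4,s5}  [seen]
{s0,s1,s3,s4,s5} --b--> {s0,s1,s2,s3,s4,s5}  [seen]
{s0,s1,s2,s3,s4,s5} --a--> {s0,s1,s3,s4,s5}  [seen]
{s0,s1,s2,s3,s4,s5} --b--> {s0,s1,s2,s3,s4,s5}  [seen]
Reachable DFA states: {s0,s3,s5}, {s0,s1,s3,s4,s5}, {s0,s1,s2,s3,s4,s5}.
{s0,s1,s2,s3,s5} is not among them.

no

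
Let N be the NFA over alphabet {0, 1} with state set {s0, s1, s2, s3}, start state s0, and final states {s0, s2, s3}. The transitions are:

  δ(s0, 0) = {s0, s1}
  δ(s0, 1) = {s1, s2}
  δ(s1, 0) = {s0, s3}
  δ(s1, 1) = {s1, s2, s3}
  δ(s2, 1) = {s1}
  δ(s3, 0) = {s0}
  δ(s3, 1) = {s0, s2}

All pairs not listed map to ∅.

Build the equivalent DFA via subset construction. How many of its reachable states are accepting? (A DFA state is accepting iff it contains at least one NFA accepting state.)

Start state of the DFA: {s0}.
{s0} --0--> {s0, s1}  [new]
{s0} --1--> {s1, s2}  [new]
{s0, s1} --0--> {s0, s1, s3}  [new]
{s0, s1} --1--> {s1, s2, s3}  [new]
{s1, s2} --0--> {s0, s3}  [new]
{s1, s2} --1--> {s1, s2, s3}  [seen]
{s0, s1, s3} --0--> {s0, s1, s3}  [seen]
{s0, s1, s3} --1--> {s0, s1, s2, s3}  [new]
{s1, s2, s3} --0--> {s0, s3}  [seen]
{s1, s2, s3} --1--> {s0, s1, s2, s3}  [seen]
{s0, s3} --0--> {s0, s1}  [seen]
{s0, s3} --1--> {s0, s1, s2}  [new]
{s0, s1, s2, s3} --0--> {s0, s1, s3}  [seen]
{s0, s1, s2, s3} --1--> {s0, s1, s2, s3}  [seen]
{s0, s1, s2} --0--> {s0, s1, s3}  [seen]
{s0, s1, s2} --1--> {s1, s2, s3}  [seen]
Reachable DFA states: {s0}, {s0, s1}, {s1, s2}, {s0, s1, s3}, {s1, s2, s3}, {s0, s3}, {s0, s1, s2, s3}, {s0, s1, s2}.
Accepting DFA states (contain an NFA accepting state): {s0}, {s0, s1}, {s1, s2}, {s0, s1, s3}, {s1, s2, s3}, {s0, s3}, {s0, s1, s2, s3}, {s0, s1, s2}.

8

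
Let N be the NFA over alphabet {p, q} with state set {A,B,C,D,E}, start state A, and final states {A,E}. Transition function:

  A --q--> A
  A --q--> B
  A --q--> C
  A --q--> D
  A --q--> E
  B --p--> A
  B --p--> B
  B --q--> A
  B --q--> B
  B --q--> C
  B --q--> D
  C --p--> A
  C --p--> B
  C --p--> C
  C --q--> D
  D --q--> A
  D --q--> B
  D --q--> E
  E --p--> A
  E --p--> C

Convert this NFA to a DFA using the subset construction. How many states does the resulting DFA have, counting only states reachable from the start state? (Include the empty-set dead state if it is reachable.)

4

Start state of the DFA: {A}.
{A} --p--> ∅  [new]
{A} --q--> {A,B,C,D,E}  [new]
∅ --p--> ∅  [seen]
∅ --q--> ∅  [seen]
{A,B,C,D,E} --p--> {A,B,C}  [new]
{A,B,C,D,E} --q--> {A,B,C,D,E}  [seen]
{A,B,C} --p--> {A,B,C}  [seen]
{A,B,C} --q--> {A,B,C,D,E}  [seen]
Reachable DFA states: {A}, ∅, {A,B,C,D,E}, {A,B,C}.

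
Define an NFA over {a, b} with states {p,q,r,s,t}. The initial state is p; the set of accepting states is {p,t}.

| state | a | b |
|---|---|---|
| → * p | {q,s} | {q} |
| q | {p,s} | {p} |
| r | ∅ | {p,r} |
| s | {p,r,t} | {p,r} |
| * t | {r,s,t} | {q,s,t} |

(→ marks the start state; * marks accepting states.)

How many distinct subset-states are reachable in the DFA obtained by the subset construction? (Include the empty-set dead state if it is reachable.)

Start state of the DFA: {p}.
{p} --a--> {q,s}  [new]
{p} --b--> {q}  [new]
{q,s} --a--> {p,r,s,t}  [new]
{q,s} --b--> {p,r}  [new]
{q} --a--> {p,s}  [new]
{q} --b--> {p}  [seen]
{p,r,s,t} --a--> {p,q,r,s,t}  [new]
{p,r,s,t} --b--> {p,q,r,s,t}  [seen]
{p,r} --a--> {q,s}  [seen]
{p,r} --b--> {p,q,r}  [new]
{p,s} --a--> {p,q,r,s,t}  [seen]
{p,s} --b--> {p,q,r}  [seen]
{p,q,r,s,t} --a--> {p,q,r,s,t}  [seen]
{p,q,r,s,t} --b--> {p,q,r,s,t}  [seen]
{p,q,r} --a--> {p,q,s}  [new]
{p,q,r} --b--> {p,q,r}  [seen]
{p,q,s} --a--> {p,q,r,s,t}  [seen]
{p,q,s} --b--> {p,q,r}  [seen]
Reachable DFA states: {p}, {q,s}, {q}, {p,r,s,t}, {p,r}, {p,s}, {p,q,r,s,t}, {p,q,r}, {p,q,s}.

9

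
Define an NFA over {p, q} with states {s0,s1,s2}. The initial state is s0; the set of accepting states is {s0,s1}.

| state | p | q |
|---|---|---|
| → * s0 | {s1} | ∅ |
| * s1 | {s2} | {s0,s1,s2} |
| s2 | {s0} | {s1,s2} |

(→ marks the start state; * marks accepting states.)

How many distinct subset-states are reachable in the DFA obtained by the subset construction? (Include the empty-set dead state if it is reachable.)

8

Start state of the DFA: {s0}.
{s0} --p--> {s1}  [new]
{s0} --q--> ∅  [new]
{s1} --p--> {s2}  [new]
{s1} --q--> {s0,s1,s2}  [new]
∅ --p--> ∅  [seen]
∅ --q--> ∅  [seen]
{s2} --p--> {s0}  [seen]
{s2} --q--> {s1,s2}  [new]
{s0,s1,s2} --p--> {s0,s1,s2}  [seen]
{s0,s1,s2} --q--> {s0,s1,s2}  [seen]
{s1,s2} --p--> {s0,s2}  [new]
{s1,s2} --q--> {s0,s1,s2}  [seen]
{s0,s2} --p--> {s0,s1}  [new]
{s0,s2} --q--> {s1,s2}  [seen]
{s0,s1} --p--> {s1,s2}  [seen]
{s0,s1} --q--> {s0,s1,s2}  [seen]
Reachable DFA states: {s0}, {s1}, ∅, {s2}, {s0,s1,s2}, {s1,s2}, {s0,s2}, {s0,s1}.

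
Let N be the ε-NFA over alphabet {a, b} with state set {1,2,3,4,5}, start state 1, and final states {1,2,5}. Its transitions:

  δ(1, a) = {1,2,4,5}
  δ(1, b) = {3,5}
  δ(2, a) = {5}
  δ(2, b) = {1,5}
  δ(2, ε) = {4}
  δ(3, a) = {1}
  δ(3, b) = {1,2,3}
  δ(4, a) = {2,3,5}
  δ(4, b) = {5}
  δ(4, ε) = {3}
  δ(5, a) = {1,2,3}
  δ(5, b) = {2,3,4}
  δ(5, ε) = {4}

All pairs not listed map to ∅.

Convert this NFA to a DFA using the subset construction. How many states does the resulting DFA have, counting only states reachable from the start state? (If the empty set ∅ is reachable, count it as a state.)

3

Start state of the DFA: {1} (ε-closure of the NFA start).
{1} --a--> {1,2,3,4,5}  [new]
{1} --b--> {3,4,5}  [new]
{1,2,3,4,5} --a--> {1,2,3,4,5}  [seen]
{1,2,3,4,5} --b--> {1,2,3,4,5}  [seen]
{3,4,5} --a--> {1,2,3,4,5}  [seen]
{3,4,5} --b--> {1,2,3,4,5}  [seen]
Reachable DFA states: {1}, {1,2,3,4,5}, {3,4,5}.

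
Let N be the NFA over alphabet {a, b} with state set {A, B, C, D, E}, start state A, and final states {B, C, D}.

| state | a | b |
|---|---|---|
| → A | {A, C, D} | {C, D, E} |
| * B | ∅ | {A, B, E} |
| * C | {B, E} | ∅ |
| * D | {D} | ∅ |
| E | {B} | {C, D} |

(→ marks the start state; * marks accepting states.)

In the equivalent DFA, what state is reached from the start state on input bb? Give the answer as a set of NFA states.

Start: {A}.
δ(A,b) = {C, D, E}.
Union: {C, D, E}.
After b: {C, D, E}.
δ(C,b) = ∅; δ(D,b) = ∅; δ(E,b) = {C, D}.
Union: {C, D}.
After b: {C, D}.

{C, D}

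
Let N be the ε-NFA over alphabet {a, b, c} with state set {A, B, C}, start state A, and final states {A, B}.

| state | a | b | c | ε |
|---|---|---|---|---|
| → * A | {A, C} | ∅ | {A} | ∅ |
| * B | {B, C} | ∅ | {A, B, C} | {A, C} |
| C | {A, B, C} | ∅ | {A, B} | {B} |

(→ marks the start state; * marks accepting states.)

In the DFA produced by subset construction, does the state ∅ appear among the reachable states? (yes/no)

Start state of the DFA: {A} (ε-closure of the NFA start).
{A} --a--> {A, B, C}  [new]
{A} --b--> ∅  [new]
{A} --c--> {A}  [seen]
{A, B, C} --a--> {A, B, C}  [seen]
{A, B, C} --b--> ∅  [seen]
{A, B, C} --c--> {A, B, C}  [seen]
∅ --a--> ∅  [seen]
∅ --b--> ∅  [seen]
∅ --c--> ∅  [seen]
Reachable DFA states: {A}, {A, B, C}, ∅.
∅ is among them.

yes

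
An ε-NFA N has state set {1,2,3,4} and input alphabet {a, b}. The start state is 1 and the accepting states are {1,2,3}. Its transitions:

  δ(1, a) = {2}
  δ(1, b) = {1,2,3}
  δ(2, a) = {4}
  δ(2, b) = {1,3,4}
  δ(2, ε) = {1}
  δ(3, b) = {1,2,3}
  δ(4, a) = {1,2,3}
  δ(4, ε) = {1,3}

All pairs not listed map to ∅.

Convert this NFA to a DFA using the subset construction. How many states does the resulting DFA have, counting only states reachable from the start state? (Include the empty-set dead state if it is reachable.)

4

Start state of the DFA: {1} (ε-closure of the NFA start).
{1} --a--> {1,2}  [new]
{1} --b--> {1,2,3}  [new]
{1,2} --a--> {1,2,3,4}  [new]
{1,2} --b--> {1,2,3,4}  [seen]
{1,2,3} --a--> {1,2,3,4}  [seen]
{1,2,3} --b--> {1,2,3,4}  [seen]
{1,2,3,4} --a--> {1,2,3,4}  [seen]
{1,2,3,4} --b--> {1,2,3,4}  [seen]
Reachable DFA states: {1}, {1,2}, {1,2,3}, {1,2,3,4}.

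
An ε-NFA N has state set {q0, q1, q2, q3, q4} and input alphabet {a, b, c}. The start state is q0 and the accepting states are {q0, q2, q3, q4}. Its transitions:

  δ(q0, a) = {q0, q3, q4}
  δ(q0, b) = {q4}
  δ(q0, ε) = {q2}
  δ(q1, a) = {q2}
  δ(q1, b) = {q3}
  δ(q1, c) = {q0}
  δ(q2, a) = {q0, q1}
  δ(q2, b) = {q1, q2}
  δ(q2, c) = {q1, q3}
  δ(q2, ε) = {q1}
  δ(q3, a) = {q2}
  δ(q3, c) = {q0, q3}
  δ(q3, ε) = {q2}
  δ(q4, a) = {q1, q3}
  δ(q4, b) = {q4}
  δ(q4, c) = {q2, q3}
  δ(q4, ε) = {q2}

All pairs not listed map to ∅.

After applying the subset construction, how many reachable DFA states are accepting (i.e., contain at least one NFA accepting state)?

4

Start state of the DFA: {q0, q1, q2} (ε-closure of the NFA start).
{q0, q1, q2} --a--> {q0, q1, q2, q3, q4}  [new]
{q0, q1, q2} --b--> {q1, q2, q3, q4}  [new]
{q0, q1, q2} --c--> {q0, q1, q2, q3}  [new]
{q0, q1, q2, q3, q4} --a--> {q0, q1, q2, q3, q4}  [seen]
{q0, q1, q2, q3, q4} --b--> {q1, q2, q3, q4}  [seen]
{q0, q1, q2, q3, q4} --c--> {q0, q1, q2, q3}  [seen]
{q1, q2, q3, q4} --a--> {q0, q1, q2, q3}  [seen]
{q1, q2, q3, q4} --b--> {q1, q2, q3, q4}  [seen]
{q1, q2, q3, q4} --c--> {q0, q1, q2, q3}  [seen]
{q0, q1, q2, q3} --a--> {q0, q1, q2, q3, q4}  [seen]
{q0, q1, q2, q3} --b--> {q1, q2, q3, q4}  [seen]
{q0, q1, q2, q3} --c--> {q0, q1, q2, q3}  [seen]
Reachable DFA states: {q0, q1, q2}, {q0, q1, q2, q3, q4}, {q1, q2, q3, q4}, {q0, q1, q2, q3}.
Accepting DFA states (contain an NFA accepting state): {q0, q1, q2}, {q0, q1, q2, q3, q4}, {q1, q2, q3, q4}, {q0, q1, q2, q3}.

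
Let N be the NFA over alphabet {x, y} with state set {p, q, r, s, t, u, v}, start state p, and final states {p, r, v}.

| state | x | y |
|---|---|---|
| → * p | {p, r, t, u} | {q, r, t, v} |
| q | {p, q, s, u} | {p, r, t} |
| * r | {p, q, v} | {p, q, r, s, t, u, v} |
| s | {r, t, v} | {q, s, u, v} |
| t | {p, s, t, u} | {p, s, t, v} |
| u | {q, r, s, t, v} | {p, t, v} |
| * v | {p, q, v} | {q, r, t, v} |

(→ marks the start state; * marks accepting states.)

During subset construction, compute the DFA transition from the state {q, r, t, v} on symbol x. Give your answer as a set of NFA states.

δ(q,x) = {p, q, s, u}; δ(r,x) = {p, q, v}; δ(t,x) = {p, s, t, u}; δ(v,x) = {p, q, v}.
Union: {p, q, s, t, u, v}.

{p, q, s, t, u, v}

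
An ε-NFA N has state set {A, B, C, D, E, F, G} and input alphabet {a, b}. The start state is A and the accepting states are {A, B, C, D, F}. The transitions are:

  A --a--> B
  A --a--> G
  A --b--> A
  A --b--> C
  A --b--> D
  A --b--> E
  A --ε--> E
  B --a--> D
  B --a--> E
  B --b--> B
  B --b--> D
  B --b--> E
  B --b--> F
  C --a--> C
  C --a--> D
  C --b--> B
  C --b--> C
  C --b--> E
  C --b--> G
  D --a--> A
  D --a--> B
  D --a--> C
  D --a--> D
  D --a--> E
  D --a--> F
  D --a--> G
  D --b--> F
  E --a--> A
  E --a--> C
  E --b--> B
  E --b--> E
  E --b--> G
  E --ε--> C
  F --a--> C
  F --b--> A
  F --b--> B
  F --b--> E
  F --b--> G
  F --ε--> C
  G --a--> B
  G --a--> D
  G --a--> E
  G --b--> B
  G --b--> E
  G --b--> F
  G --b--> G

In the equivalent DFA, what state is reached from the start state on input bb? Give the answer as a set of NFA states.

{A, B, C, D, E, F, G}

Start: {A, C, E}.
δ(A,b) = {A, C, D, E}; δ(C,b) = {B, C, E, G}; δ(E,b) = {B, E, G}.
Union: {A, B, C, D, E, G}.
After b: {A, B, C, D, E, G}.
δ(A,b) = {A, C, D, E}; δ(B,b) = {B, D, E, F}; δ(C,b) = {B, C, E, G}; δ(D,b) = {F}; δ(E,b) = {B, E, G}; δ(G,b) = {B, E, F, G}.
Union: {A, B, C, D, E, F, G}.
After b: {A, B, C, D, E, F, G}.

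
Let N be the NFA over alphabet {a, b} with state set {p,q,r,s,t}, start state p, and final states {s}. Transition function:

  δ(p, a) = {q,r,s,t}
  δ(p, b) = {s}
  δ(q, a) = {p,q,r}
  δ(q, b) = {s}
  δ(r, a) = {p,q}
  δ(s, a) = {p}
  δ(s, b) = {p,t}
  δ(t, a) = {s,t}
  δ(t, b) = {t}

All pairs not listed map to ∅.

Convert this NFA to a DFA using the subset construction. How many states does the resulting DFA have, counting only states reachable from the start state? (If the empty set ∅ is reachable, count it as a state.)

Start state of the DFA: {p}.
{p} --a--> {q,r,s,t}  [new]
{p} --b--> {s}  [new]
{q,r,s,t} --a--> {p,q,r,s,t}  [new]
{q,r,s,t} --b--> {p,s,t}  [new]
{s} --a--> {p}  [seen]
{s} --b--> {p,t}  [new]
{p,q,r,s,t} --a--> {p,q,r,s,t}  [seen]
{p,q,r,s,t} --b--> {p,s,t}  [seen]
{p,s,t} --a--> {p,q,r,s,t}  [seen]
{p,s,t} --b--> {p,s,t}  [seen]
{p,t} --a--> {q,r,s,t}  [seen]
{p,t} --b--> {s,t}  [new]
{s,t} --a--> {p,s,t}  [seen]
{s,t} --b--> {p,t}  [seen]
Reachable DFA states: {p}, {q,r,s,t}, {s}, {p,q,r,s,t}, {p,s,t}, {p,t}, {s,t}.

7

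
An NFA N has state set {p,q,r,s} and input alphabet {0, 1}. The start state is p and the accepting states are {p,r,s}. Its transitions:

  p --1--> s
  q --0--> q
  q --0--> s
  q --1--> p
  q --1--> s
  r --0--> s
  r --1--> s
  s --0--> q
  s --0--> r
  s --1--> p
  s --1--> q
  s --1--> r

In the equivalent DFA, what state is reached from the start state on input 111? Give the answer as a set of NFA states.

{p,s}

Start: {p}.
δ(p,1) = {s}.
Union: {s}.
After 1: {s}.
δ(s,1) = {p,q,r}.
Union: {p,q,r}.
After 1: {p,q,r}.
δ(p,1) = {s}; δ(q,1) = {p,s}; δ(r,1) = {s}.
Union: {p,s}.
After 1: {p,s}.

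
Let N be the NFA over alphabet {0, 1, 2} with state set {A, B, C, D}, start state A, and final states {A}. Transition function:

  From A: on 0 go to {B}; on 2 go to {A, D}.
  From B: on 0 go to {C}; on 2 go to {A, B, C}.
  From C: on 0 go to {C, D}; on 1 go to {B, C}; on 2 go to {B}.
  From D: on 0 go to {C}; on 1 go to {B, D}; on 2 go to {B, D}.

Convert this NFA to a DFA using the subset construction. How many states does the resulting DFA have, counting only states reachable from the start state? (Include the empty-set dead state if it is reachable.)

12

Start state of the DFA: {A}.
{A} --0--> {B}  [new]
{A} --1--> ∅  [new]
{A} --2--> {A, D}  [new]
{B} --0--> {C}  [new]
{B} --1--> ∅  [seen]
{B} --2--> {A, B, C}  [new]
∅ --0--> ∅  [seen]
∅ --1--> ∅  [seen]
∅ --2--> ∅  [seen]
{A, D} --0--> {B, C}  [new]
{A, D} --1--> {B, D}  [new]
{A, D} --2--> {A, B, D}  [new]
{C} --0--> {C, D}  [new]
{C} --1--> {B, C}  [seen]
{C} --2--> {B}  [seen]
{A, B, C} --0--> {B, C, D}  [new]
{A, B, C} --1--> {B, C}  [seen]
{A, B, C} --2--> {A, B, C, D}  [new]
{B, C} --0--> {C, D}  [seen]
{B, C} --1--> {B, C}  [seen]
{B, C} --2--> {A, B, C}  [seen]
{B, D} --0--> {C}  [seen]
{B, D} --1--> {B, D}  [seen]
{B, D} --2--> {A, B, C, D}  [seen]
{A, B, D} --0--> {B, C}  [seen]
{A, B, D} --1--> {B, D}  [seen]
{A, B, D} --2--> {A, B, C, D}  [seen]
{C, D} --0--> {C, D}  [seen]
{C, D} --1--> {B, C, D}  [seen]
{C, D} --2--> {B, D}  [seen]
{B, C, D} --0--> {C, D}  [seen]
{B, C, D} --1--> {B, C, D}  [seen]
{B, C, D} --2--> {A, B, C, D}  [seen]
{A, B, C, D} --0--> {B, C, D}  [seen]
{A, B, C, D} --1--> {B, C, D}  [seen]
{A, B, C, D} --2--> {A, B, C, D}  [seen]
Reachable DFA states: {A}, {B}, ∅, {A, D}, {C}, {A, B, C}, {B, C}, {B, D}, {A, B, D}, {C, D}, {B, C, D}, {A, B, C, D}.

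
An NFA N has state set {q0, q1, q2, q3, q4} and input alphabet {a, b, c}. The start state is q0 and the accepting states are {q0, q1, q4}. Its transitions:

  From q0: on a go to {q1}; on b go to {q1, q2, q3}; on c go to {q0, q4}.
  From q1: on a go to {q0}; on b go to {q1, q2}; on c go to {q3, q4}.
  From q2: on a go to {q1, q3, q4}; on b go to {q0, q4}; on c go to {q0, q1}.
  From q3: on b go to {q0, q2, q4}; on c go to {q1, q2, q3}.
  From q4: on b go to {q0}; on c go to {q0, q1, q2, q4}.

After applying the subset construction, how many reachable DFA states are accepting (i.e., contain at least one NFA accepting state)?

Start state of the DFA: {q0}.
{q0} --a--> {q1}  [new]
{q0} --b--> {q1, q2, q3}  [new]
{q0} --c--> {q0, q4}  [new]
{q1} --a--> {q0}  [seen]
{q1} --b--> {q1, q2}  [new]
{q1} --c--> {q3, q4}  [new]
{q1, q2, q3} --a--> {q0, q1, q3, q4}  [new]
{q1, q2, q3} --b--> {q0, q1, q2, q4}  [new]
{q1, q2, q3} --c--> {q0, q1, q2, q3, q4}  [new]
{q0, q4} --a--> {q1}  [seen]
{q0, q4} --b--> {q0, q1, q2, q3}  [new]
{q0, q4} --c--> {q0, q1, q2, q4}  [seen]
{q1, q2} --a--> {q0, q1, q3, q4}  [seen]
{q1, q2} --b--> {q0, q1, q2, q4}  [seen]
{q1, q2} --c--> {q0, q1, q3, q4}  [seen]
{q3, q4} --a--> ∅  [new]
{q3, q4} --b--> {q0, q2, q4}  [new]
{q3, q4} --c--> {q0, q1, q2, q3, q4}  [seen]
{q0, q1, q3, q4} --a--> {q0, q1}  [new]
{q0, q1, q3, q4} --b--> {q0, q1, q2, q3, q4}  [seen]
{q0, q1, q3, q4} --c--> {q0, q1, q2, q3, q4}  [seen]
{q0, q1, q2, q4} --a--> {q0, q1, q3, q4}  [seen]
{q0, q1, q2, q4} --b--> {q0, q1, q2, q3, q4}  [seen]
{q0, q1, q2, q4} --c--> {q0, q1, q2, q3, q4}  [seen]
{q0, q1, q2, q3, q4} --a--> {q0, q1, q3, q4}  [seen]
{q0, q1, q2, q3, q4} --b--> {q0, q1, q2, q3, q4}  [seen]
{q0, q1, q2, q3, q4} --c--> {q0, q1, q2, q3, q4}  [seen]
{q0, q1, q2, q3} --a--> {q0, q1, q3, q4}  [seen]
{q0, q1, q2, q3} --b--> {q0, q1, q2, q3, q4}  [seen]
{q0, q1, q2, q3} --c--> {q0, q1, q2, q3, q4}  [seen]
∅ --a--> ∅  [seen]
∅ --b--> ∅  [seen]
∅ --c--> ∅  [seen]
{q0, q2, q4} --a--> {q1, q3, q4}  [new]
{q0, q2, q4} --b--> {q0, q1, q2, q3, q4}  [seen]
{q0, q2, q4} --c--> {q0, q1, q2, q4}  [seen]
{q0, q1} --a--> {q0, q1}  [seen]
{q0, q1} --b--> {q1, q2, q3}  [seen]
{q0, q1} --c--> {q0, q3, q4}  [new]
{q1, q3, q4} --a--> {q0}  [seen]
{q1, q3, q4} --b--> {q0, q1, q2, q4}  [seen]
{q1, q3, q4} --c--> {q0, q1, q2, q3, q4}  [seen]
{q0, q3, q4} --a--> {q1}  [seen]
{q0, q3, q4} --b--> {q0, q1, q2, q3, q4}  [seen]
{q0, q3, q4} --c--> {q0, q1, q2, q3, q4}  [seen]
Reachable DFA states: {q0}, {q1}, {q1, q2, q3}, {q0, q4}, {q1, q2}, {q3, q4}, {q0, q1, q3, q4}, {q0, q1, q2, q4}, {q0, q1, q2, q3, q4}, {q0, q1, q2, q3}, ∅, {q0, q2, q4}, {q0, q1}, {q1, q3, q4}, {q0, q3, q4}.
Accepting DFA states (contain an NFA accepting state): {q0}, {q1}, {q1, q2, q3}, {q0, q4}, {q1, q2}, {q3, q4}, {q0, q1, q3, q4}, {q0, q1, q2, q4}, {q0, q1, q2, q3, q4}, {q0, q1, q2, q3}, {q0, q2, q4}, {q0, q1}, {q1, q3, q4}, {q0, q3, q4}.

14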